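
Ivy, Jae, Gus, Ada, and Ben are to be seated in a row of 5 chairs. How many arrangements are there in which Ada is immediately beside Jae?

Glue Ada and Jae into one block (2 internal orders), leaving 4 units to arrange in a row.
That gives 2 × 4! = 2 × 24 = 48.

48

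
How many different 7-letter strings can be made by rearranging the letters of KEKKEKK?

21

KEKKEKK has 7 letters with E appearing twice and K appearing 5 times.
Dividing 7! = 5040 by 5!·2! = 240 for the repeated letters gives 21.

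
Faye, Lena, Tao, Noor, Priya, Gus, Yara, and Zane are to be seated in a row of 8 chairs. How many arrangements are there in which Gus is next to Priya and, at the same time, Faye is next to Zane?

2880

Treat {Gus,Priya} as one block (2 orders) and {Faye,Zane} as another (2 orders).
That leaves 6 units to arrange: 2 × 2 × 6! = 4 × 720 = 2880.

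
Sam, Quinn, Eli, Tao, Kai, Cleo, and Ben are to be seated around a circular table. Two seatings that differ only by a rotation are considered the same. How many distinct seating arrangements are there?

720

Seat Sam anywhere (absorbing the rotational symmetry), then permute the other 6: (6)! = 720.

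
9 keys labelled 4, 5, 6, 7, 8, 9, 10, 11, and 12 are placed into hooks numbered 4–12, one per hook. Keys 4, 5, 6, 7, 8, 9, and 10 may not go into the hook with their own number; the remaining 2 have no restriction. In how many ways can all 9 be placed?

165016

Let Aᵢ (for 4 ≤ i ≤ 10) be the placements that put key i in its forbidden hook. Any j of these fix j positions, leaving (9−j)! ways to fill the rest, and there are C(7,j) ways to pick which j.
By inclusion–exclusion, the number of valid placements is Σ_{j=0}^{7} (−1)^j C(7,j)·(9−j)!.
Computing: 362880 − 282240 + 105840 − 25200 + 4200 − 504 + 42 − 2 = 165016.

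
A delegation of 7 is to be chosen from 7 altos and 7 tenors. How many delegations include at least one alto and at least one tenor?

Unrestricted: C(14,7) = 3432 ways to pick any 7 of the 14.
Subtract selections that omit an entire group: no altos → C(7,7) = 1; no tenors → C(7,7) = 1.
Both groups omitted at once is impossible, so 3432 − 2 = 3430.

3430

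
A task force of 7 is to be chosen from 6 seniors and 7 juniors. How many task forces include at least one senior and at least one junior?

With no constraint there are C(13,7) = 1716 possible selections.
Subtract selections that omit an entire group: no seniors → C(7,7) = 1; no juniors → C(6,7) = 0.
Both groups omitted at once is impossible, so 1716 − 1 = 1715.

1715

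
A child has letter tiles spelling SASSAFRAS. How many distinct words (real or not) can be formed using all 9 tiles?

SASSAFRAS has 9 letters with A appearing 3 times and S appearing 4 times.
Dividing 9! = 362880 by 4!·3! = 144 for the repeated letters gives 2520.

2520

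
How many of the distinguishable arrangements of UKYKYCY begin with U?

60

With the first slot taken by U, it remains to arrange the other 6 letters (KYKYCY).
Those 6 letters have K appearing twice and Y appearing 3 times, giving (6)!/(3!·2!) = 60.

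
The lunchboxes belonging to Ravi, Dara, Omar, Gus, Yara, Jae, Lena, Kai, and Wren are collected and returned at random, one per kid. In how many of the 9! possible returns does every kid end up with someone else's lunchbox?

133496

Let Aᵢ be the assignments in which kid i gets their own lunchbox. We want the size of the complement of A₁∪…∪A_9.
By inclusion–exclusion this is Σ_{j=0}^{9} (−1)^j C(9,j)·(9−j)!.
Computing: 362880 − 362880 + 181440 − 60480 + 15120 − 3024 + 504 − 72 + 9 − 1 = 133496.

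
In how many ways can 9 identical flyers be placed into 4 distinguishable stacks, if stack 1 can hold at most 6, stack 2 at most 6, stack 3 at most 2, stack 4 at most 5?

97

Without the upper bounds there are C(12,3) = 220 ways to split 9 among 4 stacks.
Subtract solutions that violate a single cap (substitute x_i' = x_i − (cap_i+1)): x_1 ≥ 7 gives C(5,3) = 10; x_2 ≥ 7 gives C(5,3) = 10; x_3 ≥ 3 gives C(9,3) = 84; x_4 ≥ 6 gives C(6,3) = 20. Together 124.
Add back pairs where two caps are both exceeded: 0 + 0 + 0 + 0 + 0 + 1 = 1.
By inclusion–exclusion the count is 220 − 124 + 1 = 97.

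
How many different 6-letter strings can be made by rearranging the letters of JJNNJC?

60

Letter multiplicities in JJNNJC: C×1, J×3, N×2.
Dividing 6! = 720 by 3!·2! = 12 for the repeated letters gives 60.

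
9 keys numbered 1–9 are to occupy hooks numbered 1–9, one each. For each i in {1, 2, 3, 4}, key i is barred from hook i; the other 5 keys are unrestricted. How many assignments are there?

229080

Let Aᵢ (for 1 ≤ i ≤ 4) be the placements that put key i in its forbidden hook. Any j of these fix j positions, leaving (9−j)! ways to fill the rest, and there are C(4,j) ways to pick which j.
By inclusion–exclusion, the number of valid placements is Σ_{j=0}^{4} (−1)^j C(4,j)·(9−j)!.
Computing: 362880 − 161280 + 30240 − 2880 + 120 = 229080.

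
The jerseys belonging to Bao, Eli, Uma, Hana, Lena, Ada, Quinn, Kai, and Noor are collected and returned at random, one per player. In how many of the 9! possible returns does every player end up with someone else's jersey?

133496

This is the derangement count D_9: permutations of 9 items with no fixed point.
By inclusion–exclusion this is Σ_{j=0}^{9} (−1)^j C(9,j)·(9−j)!.
Computing: 362880 − 362880 + 181440 − 60480 + 15120 − 3024 + 504 − 72 + 9 − 1 = 133496.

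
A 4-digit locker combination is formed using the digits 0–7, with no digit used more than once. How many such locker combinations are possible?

This is a permutation of 4 out of 8: P(8,4) = 8!/4!.
That product is 8 × 7 × 6 × 5 = 1680.

1680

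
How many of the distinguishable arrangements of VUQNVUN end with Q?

90

With the last slot taken by Q, it remains to arrange the other 6 letters (VUNVUN).
Those 6 letters have N appearing twice, U appearing twice, and V appearing twice, giving (6)!/(2!·2!·2!) = 90.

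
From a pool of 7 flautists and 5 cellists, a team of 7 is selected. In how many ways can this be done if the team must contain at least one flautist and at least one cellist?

791

Total 7-person selections from all 12: C(12,7) = 792.
Subtract selections that omit an entire group: no flautists → C(5,7) = 0; no cellists → C(7,7) = 1.
Both groups omitted at once is impossible, so 792 − 1 = 791.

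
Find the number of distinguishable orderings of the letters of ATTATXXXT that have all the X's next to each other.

Treat the 3 copies of X as a single block. The multiset to arrange is then {XXX, A, A, T, T, T, T}, 7 items in all.
That gives (7)!/(4!·2!) = 105 arrangements.

105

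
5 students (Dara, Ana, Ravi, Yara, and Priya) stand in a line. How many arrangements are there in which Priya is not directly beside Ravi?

72

There are 5! = 120 arrangements in all. If Priya and Ravi are adjacent, merging them into one block gives 2·(4)! = 48 arrangements.
So 120 − 48 = 72 arrangements keep them apart.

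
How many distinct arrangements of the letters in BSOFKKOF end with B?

Fix B in the last position and arrange the remaining 7 letters.
Those 7 letters have F appearing twice, K appearing twice, and O appearing twice, giving (7)!/(2!·2!·2!) = 630.

630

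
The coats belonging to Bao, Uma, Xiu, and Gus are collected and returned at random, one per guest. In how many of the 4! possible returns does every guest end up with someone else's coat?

9

This is the derangement count D_4: permutations of 4 items with no fixed point.
By inclusion–exclusion this is Σ_{j=0}^{4} (−1)^j C(4,j)·(4−j)!.
Computing: 24 − 24 + 12 − 4 + 1 = 9.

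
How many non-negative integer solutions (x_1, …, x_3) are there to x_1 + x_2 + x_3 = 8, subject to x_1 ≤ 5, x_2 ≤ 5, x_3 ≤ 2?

By stars and bars, unrestricted non-negative solutions to x_1+…+x_3 = 8 number C(8+2,2) = 45.
Subtract solutions that violate a single cap (substitute x_i' = x_i − (cap_i+1)): x_1 ≥ 6 gives C(4,2) = 6; x_2 ≥ 6 gives C(4,2) = 6; x_3 ≥ 3 gives C(7,2) = 21. Together 33.
No two caps can be exceeded simultaneously, so the pair terms are all 0.
By inclusion–exclusion the count is 45 − 33 + 0 = 12.

12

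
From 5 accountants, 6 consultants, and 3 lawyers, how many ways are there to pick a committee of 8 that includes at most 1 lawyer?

Split by how many lawyers are chosen (0 through 1).
Sum: C(3,0)·C(11,8) + C(3,1)·C(11,7) = 165 + 990 = 1155.

1155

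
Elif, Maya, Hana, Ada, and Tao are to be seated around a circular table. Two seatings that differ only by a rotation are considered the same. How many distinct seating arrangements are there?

Seat Elif anywhere (absorbing the rotational symmetry), then permute the other 4: (4)! = 24.

24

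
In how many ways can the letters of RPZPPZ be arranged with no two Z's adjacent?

There are 6!/(3!·2!) = 60 arrangements of RPZPPZ in total.
If the two Z's are adjacent, glue them into one block, leaving 5 items to arrange: (5)!/(3!) = 20 ways.
Hence 60 − 20 = 40.

40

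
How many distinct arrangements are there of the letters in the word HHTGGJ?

The 6 letters of HHTGGJ have repeats: G appearing twice and H appearing twice.
So there are 6! / (2!·2!) = 180 distinguishable arrangements.

180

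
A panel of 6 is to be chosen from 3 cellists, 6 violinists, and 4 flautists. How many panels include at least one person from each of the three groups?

1416

Total 6-person selections from all 13: C(13,6) = 1716.
Subtract selections that omit an entire group: no cellists → C(10,6) = 210; no violinists → C(7,6) = 7; no flautists → C(9,6) = 84.
Add back selections omitting two groups (i.e. drawn from a single group): C(3,6) + C(6,6) + C(4,6) = 1.
By inclusion–exclusion: 1716 − 301 + 1 = 1416.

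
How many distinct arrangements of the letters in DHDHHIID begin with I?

With the first slot taken by I, it remains to arrange the other 7 letters (DHDHHID).
Those 7 letters have D appearing 3 times and H appearing 3 times, giving (7)!/(3!·3!) = 140.

140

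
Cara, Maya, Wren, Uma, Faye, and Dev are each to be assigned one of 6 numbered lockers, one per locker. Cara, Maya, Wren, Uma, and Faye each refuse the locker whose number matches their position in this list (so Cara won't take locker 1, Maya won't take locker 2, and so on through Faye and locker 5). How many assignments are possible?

Let Aᵢ (for 1 ≤ i ≤ 5) be the placements that put person i in their forbidden locker. Any j of these fix j positions, leaving (6−j)! ways to fill the rest, and there are C(5,j) ways to pick which j.
By inclusion–exclusion, the number of valid placements is Σ_{j=0}^{5} (−1)^j C(5,j)·(6−j)!.
Computing: 720 − 600 + 240 − 60 + 10 − 1 = 309.

309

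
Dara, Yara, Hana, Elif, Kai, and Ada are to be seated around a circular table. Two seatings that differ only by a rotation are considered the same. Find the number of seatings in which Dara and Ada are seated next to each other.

Treat {Dara, Ada} as one unit (2 internal orders) and seat the resulting 5 units around the table: (4)! circular arrangements.
So 2 × (4)! = 2 × 24 = 48.

48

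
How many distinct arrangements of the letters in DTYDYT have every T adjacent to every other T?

Treat the 2 copies of T as a single block. The multiset to arrange is then {TT, D, D, Y, Y}, 5 items in all.
That gives (5)!/(2!·2!) = 30 arrangements.

30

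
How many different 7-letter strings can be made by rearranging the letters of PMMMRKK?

420

PMMMRKK has 7 letters with K appearing twice and M appearing 3 times.
The number of distinct arrangements is 7!/(3!·2!) = 5040/12 = 420.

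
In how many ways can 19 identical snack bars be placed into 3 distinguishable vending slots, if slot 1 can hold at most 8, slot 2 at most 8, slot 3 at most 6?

10

Without the upper bounds there are C(21,2) = 210 ways to split 19 among 3 vending slots.
Subtract solutions that violate a single cap (substitute x_i' = x_i − (cap_i+1)): x_1 ≥ 9 gives C(12,2) = 66; x_2 ≥ 9 gives C(12,2) = 66; x_3 ≥ 7 gives C(14,2) = 91. Together 223.
Add back pairs where two caps are both exceeded: 3 + 10 + 10 = 23.
By inclusion–exclusion the count is 210 − 223 + 23 = 10.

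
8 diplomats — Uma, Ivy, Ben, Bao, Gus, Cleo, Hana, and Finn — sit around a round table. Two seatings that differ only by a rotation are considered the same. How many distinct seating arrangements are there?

5040

Fix one person's seat to break rotational symmetry; the remaining 7 people can be arranged in (7)! = 5040 ways.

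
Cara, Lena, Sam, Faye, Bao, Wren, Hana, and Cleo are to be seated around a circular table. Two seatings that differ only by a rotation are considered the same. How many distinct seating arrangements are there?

5040

Around a circle, 8 distinct people have 8!/8 = (7)! = 5040 rotationally distinct seatings.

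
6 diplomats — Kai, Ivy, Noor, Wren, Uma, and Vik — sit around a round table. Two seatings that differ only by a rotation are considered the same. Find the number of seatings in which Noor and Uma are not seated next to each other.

Without the restriction there are (5)! = 120 seatings.
Those with Noor next to Uma: fuse the pair into one unit and seat 5 units around a circle — 2·(4)! = 48.
Subtracting, 120 − 48 = 72.

72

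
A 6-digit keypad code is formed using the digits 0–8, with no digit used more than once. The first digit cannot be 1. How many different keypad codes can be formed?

53760

The first digit has 9−1 = 8 choices (anything except 1).
The remaining 5 digits are filled from the other 8 symbols without repetition: 8 × 7 × 6 × 5 × 4 = 6720.
Total: 8 × 6720 = 53760.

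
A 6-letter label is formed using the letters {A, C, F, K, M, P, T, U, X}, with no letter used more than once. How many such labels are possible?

With no repetition, fill the 6 letters in order: 9 choices, then 8, down to 4.
9 × 8 × 7 × 6 × 5 × 4 = 60480.

60480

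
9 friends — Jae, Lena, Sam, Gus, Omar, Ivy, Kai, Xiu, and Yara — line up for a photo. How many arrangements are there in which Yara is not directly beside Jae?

282240

There are 9! = 362880 arrangements in all. If Yara and Jae are adjacent, merging them into one block gives 2·(8)! = 80640 arrangements.
Complementary counting: 362880 − 80640 = 282240.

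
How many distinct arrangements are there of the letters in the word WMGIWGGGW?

The 9 letters of WMGIWGGGW have repeats: G appearing 4 times and W appearing 3 times.
The number of distinct arrangements is 9!/(4!·3!) = 362880/144 = 2520.

2520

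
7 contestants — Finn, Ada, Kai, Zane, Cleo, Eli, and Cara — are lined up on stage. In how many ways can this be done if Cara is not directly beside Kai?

Of the 7! = 5040 arrangements, those with Cara and Kai adjacent number 2 × 6! = 1440 (treat the pair as a block with 2 internal orders).
So 5040 − 1440 = 3600 arrangements keep them apart.

3600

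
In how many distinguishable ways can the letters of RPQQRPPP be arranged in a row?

The 8 letters of RPQQRPPP have repeats: P appearing 4 times, Q appearing twice, and R appearing twice.
The number of distinct arrangements is 8!/(4!·2!·2!) = 40320/96 = 420.

420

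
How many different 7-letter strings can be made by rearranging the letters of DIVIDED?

Letter multiplicities in DIVIDED: D×3, E×1, I×2, V×1.
So there are 7! / (3!·2!) = 420 distinguishable arrangements.

420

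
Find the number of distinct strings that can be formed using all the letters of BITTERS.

2520

The 7 letters of BITTERS have repeats: T appearing twice.
The number of distinct arrangements is 7!/(2!) = 5040/2 = 2520.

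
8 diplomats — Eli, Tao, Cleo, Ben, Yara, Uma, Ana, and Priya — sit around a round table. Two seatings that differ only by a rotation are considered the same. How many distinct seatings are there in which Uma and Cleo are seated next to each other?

1440

Treat {Uma, Cleo} as one unit (2 internal orders) and seat the resulting 7 units around the table: (6)! circular arrangements.
So 2 × (6)! = 2 × 720 = 1440.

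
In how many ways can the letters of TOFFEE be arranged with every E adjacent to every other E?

Treat the 2 copies of E as a single block. The multiset to arrange is then {EE, F, F, O, T}, 5 items in all.
That gives (5)!/(2!) = 60 arrangements.

60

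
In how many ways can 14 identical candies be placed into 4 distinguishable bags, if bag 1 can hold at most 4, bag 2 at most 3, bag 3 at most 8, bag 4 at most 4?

50

Ignoring the caps, the number of non-negative solutions to x_1+…+x_4 = 14 is C(17,3) = 680.
Subtract solutions that violate a single cap (substitute x_i' = x_i − (cap_i+1)): x_1 ≥ 5 gives C(12,3) = 220; x_2 ≥ 4 gives C(13,3) = 286; x_3 ≥ 9 gives C(8,3) = 56; x_4 ≥ 5 gives C(12,3) = 220. Together 782.
Add back pairs where two caps are both exceeded: 56 + 1 + 35 + 4 + 56 + 1 = 153.
Subtract triples: 0 + 1 + 0 + 0 = 1.
By inclusion–exclusion the count is 680 − 782 + 153 − 1 = 50.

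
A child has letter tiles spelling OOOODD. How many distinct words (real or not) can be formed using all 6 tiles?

15

The 6 letters of OOOODD have repeats: D appearing twice and O appearing 4 times.
Dividing 6! = 720 by 4!·2! = 48 for the repeated letters gives 15.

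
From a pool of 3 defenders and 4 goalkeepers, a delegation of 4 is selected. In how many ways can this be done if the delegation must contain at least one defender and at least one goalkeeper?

Unrestricted: C(7,4) = 35 ways to pick any 4 of the 7.
Subtract selections that omit an entire group: no defenders → C(4,4) = 1; no goalkeepers → C(3,4) = 0.
Both groups omitted at once is impossible, so 35 − 1 = 34.

34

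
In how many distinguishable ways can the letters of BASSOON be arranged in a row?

1260

Letter multiplicities in BASSOON: A×1, B×1, N×1, O×2, S×2.
The number of distinct arrangements is 7!/(2!·2!) = 5040/4 = 1260.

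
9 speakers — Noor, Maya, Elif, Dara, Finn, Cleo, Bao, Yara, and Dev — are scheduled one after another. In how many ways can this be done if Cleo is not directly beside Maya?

There are 9! = 362880 arrangements in all. If Cleo and Maya are adjacent, merging them into one block gives 2·(8)! = 80640 arrangements.
Complementary counting: 362880 − 80640 = 282240.

282240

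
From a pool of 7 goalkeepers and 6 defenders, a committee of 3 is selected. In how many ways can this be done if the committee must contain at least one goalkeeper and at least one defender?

Total 3-person selections from all 13: C(13,3) = 286.
Selections missing a whole group: no goalkeepers → C(6,3) = 20; no defenders → C(7,3) = 35.
Both groups omitted at once is impossible, so 286 − 55 = 231.

231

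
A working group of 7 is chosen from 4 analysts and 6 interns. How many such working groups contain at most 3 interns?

Split by how many interns are chosen (0 through 3).
Sum: C(6,0)·C(4,7) + C(6,1)·C(4,6) + C(6,2)·C(4,5) + C(6,3)·C(4,4) = 0 + 0 + 0 + 20 = 20.

20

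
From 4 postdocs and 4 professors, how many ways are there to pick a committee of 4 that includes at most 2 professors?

Split by how many professors are chosen (0 through 2).
Sum: C(4,0)·C(4,4) + C(4,1)·C(4,3) + C(4,2)·C(4,2) = 1 + 16 + 36 = 53.

53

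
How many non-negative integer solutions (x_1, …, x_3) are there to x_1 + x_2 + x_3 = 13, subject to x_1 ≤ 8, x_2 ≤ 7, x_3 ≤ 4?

25

Without the upper bounds there are C(15,2) = 105 ways to split 13 among 3 variables.
Subtract solutions that violate a single cap (substitute x_i' = x_i − (cap_i+1)): x_1 ≥ 9 gives C(6,2) = 15; x_2 ≥ 8 gives C(7,2) = 21; x_3 ≥ 5 gives C(10,2) = 45. Together 81.
Add back pairs where two caps are both exceeded: 0 + 0 + 1 = 1.
By inclusion–exclusion the count is 105 − 81 + 1 = 25.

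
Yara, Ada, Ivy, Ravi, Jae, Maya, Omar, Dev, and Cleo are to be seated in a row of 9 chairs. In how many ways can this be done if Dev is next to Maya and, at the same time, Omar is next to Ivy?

Treat {Dev,Maya} as one block (2 orders) and {Omar,Ivy} as another (2 orders).
That leaves 7 units to arrange: 2 × 2 × 7! = 4 × 5040 = 20160.

20160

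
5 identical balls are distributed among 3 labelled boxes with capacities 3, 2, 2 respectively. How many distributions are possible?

Without the upper bounds there are C(7,2) = 21 ways to split 5 among 3 boxes.
Subtract solutions that violate a single cap (substitute x_i' = x_i − (cap_i+1)): x_1 ≥ 4 gives C(3,2) = 3; x_2 ≥ 3 gives C(4,2) = 6; x_3 ≥ 3 gives C(4,2) = 6. Together 15.
No two caps can be exceeded simultaneously, so the pair terms are all 0.
By inclusion–exclusion the count is 21 − 15 + 0 = 6.

6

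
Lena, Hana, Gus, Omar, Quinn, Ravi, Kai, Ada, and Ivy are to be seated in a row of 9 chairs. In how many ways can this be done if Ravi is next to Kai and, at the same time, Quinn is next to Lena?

Treat {Ravi,Kai} as one block (2 orders) and {Quinn,Lena} as another (2 orders).
That leaves 7 units to arrange: 2 × 2 × 7! = 4 × 5040 = 20160.

20160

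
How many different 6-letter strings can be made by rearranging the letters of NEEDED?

Letter multiplicities in NEEDED: D×2, E×3, N×1.
So there are 6! / (3!·2!) = 60 distinguishable arrangements.

60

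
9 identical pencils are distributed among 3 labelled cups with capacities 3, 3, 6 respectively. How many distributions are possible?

10

Ignoring the caps, the number of non-negative solutions to x_1+…+x_3 = 9 is C(11,2) = 55.
Subtract solutions that violate a single cap (substitute x_i' = x_i − (cap_i+1)): x_1 ≥ 4 gives C(7,2) = 21; x_2 ≥ 4 gives C(7,2) = 21; x_3 ≥ 7 gives C(4,2) = 6. Together 48.
Add back pairs where two caps are both exceeded: 3 + 0 + 0 = 3.
By inclusion–exclusion the count is 55 − 48 + 3 = 10.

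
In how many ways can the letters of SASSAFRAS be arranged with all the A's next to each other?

Treat the 3 copies of A as a single block. The multiset to arrange is then {AAA, F, R, S, S, S, S}, 7 items in all.
That gives (7)!/(4!) = 210 arrangements.

210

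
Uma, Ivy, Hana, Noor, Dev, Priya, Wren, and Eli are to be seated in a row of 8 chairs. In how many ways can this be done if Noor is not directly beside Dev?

Of the 8! = 40320 arrangements, those with Noor and Dev adjacent number 2 × 7! = 10080 (treat the pair as a block with 2 internal orders).
So 40320 − 10080 = 30240 arrangements keep them apart.

30240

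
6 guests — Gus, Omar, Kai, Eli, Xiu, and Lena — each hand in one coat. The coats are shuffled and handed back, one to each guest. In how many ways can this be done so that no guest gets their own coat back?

Count assignments avoiding every fixed point. For any j of the 6 guests fixed to their own coat, the other 6−j can be arranged in (6−j)! ways.
By inclusion–exclusion this is Σ_{j=0}^{6} (−1)^j C(6,j)·(6−j)!.
Computing: 720 − 720 + 360 − 120 + 30 − 6 + 1 = 265.

265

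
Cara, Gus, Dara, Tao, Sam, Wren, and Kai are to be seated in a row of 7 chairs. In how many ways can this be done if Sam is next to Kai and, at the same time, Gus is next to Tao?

480

Treat {Sam,Kai} as one block (2 orders) and {Gus,Tao} as another (2 orders).
That leaves 5 units to arrange: 2 × 2 × 5! = 4 × 120 = 480.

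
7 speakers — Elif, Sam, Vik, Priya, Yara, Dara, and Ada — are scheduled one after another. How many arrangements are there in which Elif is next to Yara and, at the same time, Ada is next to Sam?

Treat {Elif,Yara} as one block (2 orders) and {Ada,Sam} as another (2 orders).
That leaves 5 units to arrange: 2 × 2 × 5! = 4 × 120 = 480.

480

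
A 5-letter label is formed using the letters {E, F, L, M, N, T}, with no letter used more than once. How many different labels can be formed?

720

Choose and order 5 of the 6 symbols: the first letter has 6 options, the next 5, and so on down to 2.
6 × 5 × 4 × 3 × 2 = 720.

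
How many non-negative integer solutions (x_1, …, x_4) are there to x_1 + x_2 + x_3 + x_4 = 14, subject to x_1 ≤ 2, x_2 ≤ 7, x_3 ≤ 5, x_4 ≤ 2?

Without the upper bounds there are C(17,3) = 680 ways to split 14 among 4 variables.
Subtract solutions that violate a single cap (substitute x_i' = x_i − (cap_i+1)): x_1 ≥ 3 gives C(14,3) = 364; x_2 ≥ 8 gives C(9,3) = 84; x_3 ≥ 6 gives C(11,3) = 165; x_4 ≥ 3 gives C(14,3) = 364. Together 977.
Add back pairs where two caps are both exceeded: 20 + 56 + 165 + 1 + 20 + 56 = 318.
Subtract triples: 0 + 1 + 10 + 0 = 11.
By inclusion–exclusion the count is 680 − 977 + 318 − 11 = 10.

10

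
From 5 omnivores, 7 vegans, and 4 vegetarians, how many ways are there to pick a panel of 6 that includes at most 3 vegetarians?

Split by how many vegetarians are chosen (0 through 3).
Sum: C(4,0)·C(12,6) + C(4,1)·C(12,5) + C(4,2)·C(12,4) + C(4,3)·C(12,3) = 924 + 3168 + 2970 + 880 = 7942.

7942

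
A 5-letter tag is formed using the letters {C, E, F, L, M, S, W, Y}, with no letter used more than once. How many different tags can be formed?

6720

With no repetition, fill the 5 letters in order: 8 choices, then 7, down to 4.
That product is 8 × 7 × 6 × 5 × 4 = 6720.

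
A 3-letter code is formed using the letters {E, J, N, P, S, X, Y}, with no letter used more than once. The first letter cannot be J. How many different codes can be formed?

The first letter has 7−1 = 6 choices (anything except J).
The remaining 2 letters are filled from the other 6 symbols without repetition: 6 × 5 = 30.
Total: 6 × 30 = 180.

180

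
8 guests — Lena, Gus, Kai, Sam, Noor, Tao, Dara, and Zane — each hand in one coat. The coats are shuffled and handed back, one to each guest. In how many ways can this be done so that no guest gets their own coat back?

14833

Count assignments avoiding every fixed point. For any j of the 8 guests fixed to their own coat, the other 8−j can be arranged in (8−j)! ways.
By inclusion–exclusion this is Σ_{j=0}^{8} (−1)^j C(8,j)·(8−j)!.
Computing: 40320 − 40320 + 20160 − 6720 + 1680 − 336 + 56 − 8 + 1 = 14833.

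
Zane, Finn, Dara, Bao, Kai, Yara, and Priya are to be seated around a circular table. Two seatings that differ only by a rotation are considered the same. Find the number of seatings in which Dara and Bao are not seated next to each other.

480

All circular seatings of 7 people number (6)! = 720.
Seatings with Dara beside Bao: treat them as a block with 2 internal orders, giving 2 × (5)! = 240.
Subtracting, 720 − 240 = 480.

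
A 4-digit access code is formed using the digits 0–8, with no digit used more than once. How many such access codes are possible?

This is a permutation of 4 out of 9: P(9,4) = 9!/5!.
9 × 8 × 7 × 6 = 3024.

3024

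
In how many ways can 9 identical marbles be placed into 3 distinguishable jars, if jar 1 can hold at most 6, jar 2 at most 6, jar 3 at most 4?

Without the upper bounds there are C(11,2) = 55 ways to split 9 among 3 jars.
Subtract solutions that violate a single cap (substitute x_i' = x_i − (cap_i+1)): x_1 ≥ 7 gives C(4,2) = 6; x_2 ≥ 7 gives C(4,2) = 6; x_3 ≥ 5 gives C(6,2) = 15. Together 27.
No two caps can be exceeded simultaneously, so the pair terms are all 0.
By inclusion–exclusion the count is 55 − 27 + 0 = 28.

28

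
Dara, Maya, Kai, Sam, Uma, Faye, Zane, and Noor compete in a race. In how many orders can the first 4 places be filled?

There are 8 choices for 1st place, 7 for 2nd, and so on down to 5 for position 4.
That gives 8 × 7 × 6 × 5 = 1680.

1680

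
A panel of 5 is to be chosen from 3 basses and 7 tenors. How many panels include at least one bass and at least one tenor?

231

With no constraint there are C(10,5) = 252 possible selections.
Subtract selections that omit an entire group: no basses → C(7,5) = 21; no tenors → C(3,5) = 0.
Both groups omitted at once is impossible, so 252 − 21 = 231.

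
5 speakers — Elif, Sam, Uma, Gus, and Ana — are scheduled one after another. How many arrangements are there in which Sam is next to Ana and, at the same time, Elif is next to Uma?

24

Treat {Sam,Ana} as one block (2 orders) and {Elif,Uma} as another (2 orders).
That leaves 3 units to arrange: 2 × 2 × 3! = 4 × 6 = 24.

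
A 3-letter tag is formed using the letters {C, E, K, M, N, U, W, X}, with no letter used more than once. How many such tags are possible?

336

This is a permutation of 3 out of 8: P(8,3) = 8!/5!.
That product is 8 × 7 × 6 = 336.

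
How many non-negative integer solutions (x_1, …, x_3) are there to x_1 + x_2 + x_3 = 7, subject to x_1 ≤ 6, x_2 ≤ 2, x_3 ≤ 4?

Ignoring the caps, the number of non-negative solutions to x_1+…+x_3 = 7 is C(9,2) = 36.
Subtract solutions that violate a single cap (substitute x_i' = x_i − (cap_i+1)): x_1 ≥ 7 gives C(2,2) = 1; x_2 ≥ 3 gives C(6,2) = 15; x_3 ≥ 5 gives C(4,2) = 6. Together 22.
No two caps can be exceeded simultaneously, so the pair terms are all 0.
By inclusion–exclusion the count is 36 − 22 + 0 = 14.

14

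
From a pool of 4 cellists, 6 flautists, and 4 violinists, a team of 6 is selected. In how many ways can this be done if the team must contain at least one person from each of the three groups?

2556

Unrestricted: C(14,6) = 3003 ways to pick any 6 of the 14.
Subtract selections that omit an entire group: no cellists → C(10,6) = 210; no flautists → C(8,6) = 28; no violinists → C(10,6) = 210.
Add back selections omitting two groups (i.e. drawn from a single group): C(4,6) + C(6,6) + C(4,6) = 1.
By inclusion–exclusion: 3003 − 448 + 1 = 2556.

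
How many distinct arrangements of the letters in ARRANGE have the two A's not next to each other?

900

Total arrangements of ARRANGE: 7!/(2!·2!) = 1260.
Arrangements with the A's together: treat AA as one letter, giving (6)!/(2!) = 360.
Subtracting, 1260 − 360 = 900 arrangements keep the A's apart.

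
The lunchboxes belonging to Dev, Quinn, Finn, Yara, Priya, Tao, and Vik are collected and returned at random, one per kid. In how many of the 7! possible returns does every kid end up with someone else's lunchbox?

Count assignments avoiding every fixed point. For any j of the 7 kids fixed to their own lunchbox, the other 7−j can be arranged in (7−j)! ways.
By inclusion–exclusion this is Σ_{j=0}^{7} (−1)^j C(7,j)·(7−j)!.
Computing: 5040 − 5040 + 2520 − 840 + 210 − 42 + 7 − 1 = 1854.

1854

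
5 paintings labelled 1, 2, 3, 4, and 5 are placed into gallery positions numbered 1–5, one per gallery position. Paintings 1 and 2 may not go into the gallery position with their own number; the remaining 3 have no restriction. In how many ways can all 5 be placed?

Let Aᵢ (for i ∈ {1, 2}) be the placements that put painting i in its forbidden gallery position. Any j of these fix j positions, leaving (5−j)! ways to fill the rest, and there are C(2,j) ways to pick which j.
By inclusion–exclusion, the number of valid placements is Σ_{j=0}^{2} (−1)^j C(2,j)·(5−j)!.
Computing: 120 − 48 + 6 = 78.

78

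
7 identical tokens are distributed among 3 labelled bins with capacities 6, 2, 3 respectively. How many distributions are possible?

11

Ignoring the caps, the number of non-negative solutions to x_1+…+x_3 = 7 is C(9,2) = 36.
Subtract solutions that violate a single cap (substitute x_i' = x_i − (cap_i+1)): x_1 ≥ 7 gives C(2,2) = 1; x_2 ≥ 3 gives C(6,2) = 15; x_3 ≥ 4 gives C(5,2) = 10. Together 26.
Add back pairs where two caps are both exceeded: 0 + 0 + 1 = 1.
By inclusion–exclusion the count is 36 − 26 + 1 = 11.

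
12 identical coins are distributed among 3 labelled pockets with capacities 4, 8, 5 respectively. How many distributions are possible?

20

Ignoring the caps, the number of non-negative solutions to x_1+…+x_3 = 12 is C(14,2) = 91.
Subtract solutions that violate a single cap (substitute x_i' = x_i − (cap_i+1)): x_1 ≥ 5 gives C(9,2) = 36; x_2 ≥ 9 gives C(5,2) = 10; x_3 ≥ 6 gives C(8,2) = 28. Together 74.
Add back pairs where two caps are both exceeded: 0 + 3 + 0 = 3.
By inclusion–exclusion the count is 91 − 74 + 3 = 20.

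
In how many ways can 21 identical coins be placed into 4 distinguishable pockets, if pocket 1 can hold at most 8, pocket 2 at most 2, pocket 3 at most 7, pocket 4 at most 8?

31

By stars and bars, unrestricted non-negative solutions to x_1+…+x_4 = 21 number C(21+3,3) = 2024.
Subtract solutions that violate a single cap (substitute x_i' = x_i − (cap_i+1)): x_1 ≥ 9 gives C(15,3) = 455; x_2 ≥ 3 gives C(21,3) = 1330; x_3 ≥ 8 gives C(16,3) = 560; x_4 ≥ 9 gives C(15,3) = 455. Together 2800.
Add back pairs where two caps are both exceeded: 220 + 35 + 20 + 286 + 220 + 35 = 816.
Subtract triples: 4 + 1 + 0 + 4 = 9.
By inclusion–exclusion the count is 2024 − 2800 + 816 − 9 = 31.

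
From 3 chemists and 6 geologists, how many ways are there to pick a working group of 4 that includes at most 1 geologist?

6

Split by how many geologists are chosen (0 through 1).
Sum: C(6,0)·C(3,4) + C(6,1)·C(3,3) = 0 + 6 = 6.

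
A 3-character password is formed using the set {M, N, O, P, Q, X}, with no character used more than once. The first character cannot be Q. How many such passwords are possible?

100

The first character has 6−1 = 5 choices (anything except Q).
The remaining 2 characters are filled from the other 5 symbols without repetition: 5 × 4 = 20.
Total: 5 × 20 = 100.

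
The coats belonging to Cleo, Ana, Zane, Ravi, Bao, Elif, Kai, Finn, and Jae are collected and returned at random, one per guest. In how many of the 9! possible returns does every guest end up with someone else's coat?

133496

This is the derangement count D_9: permutations of 9 items with no fixed point.
By inclusion–exclusion this is Σ_{j=0}^{9} (−1)^j C(9,j)·(9−j)!.
Computing: 362880 − 362880 + 181440 − 60480 + 15120 − 3024 + 504 − 72 + 9 − 1 = 133496.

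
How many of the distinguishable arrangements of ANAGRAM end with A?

360

Fix A in the last position and arrange the remaining 6 letters.
Those 6 letters have A appearing twice, giving (6)!/(2!) = 360.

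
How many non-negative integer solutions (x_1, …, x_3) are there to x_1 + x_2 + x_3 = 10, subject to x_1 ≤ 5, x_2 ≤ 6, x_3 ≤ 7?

By stars and bars, unrestricted non-negative solutions to x_1+…+x_3 = 10 number C(10+2,2) = 66.
Subtract solutions that violate a single cap (substitute x_i' = x_i − (cap_i+1)): x_1 ≥ 6 gives C(6,2) = 15; x_2 ≥ 7 gives C(5,2) = 10; x_3 ≥ 8 gives C(4,2) = 6. Together 31.
No two caps can be exceeded simultaneously, so the pair terms are all 0.
By inclusion–exclusion the count is 66 − 31 + 0 = 35.

35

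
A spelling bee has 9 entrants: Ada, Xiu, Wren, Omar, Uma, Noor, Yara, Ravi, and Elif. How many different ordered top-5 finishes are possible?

15120

There are 9 choices for 1st place, 8 for 2nd, and so on down to 5 for position 5.
That gives 9 × 8 × 7 × 6 × 5 = 15120.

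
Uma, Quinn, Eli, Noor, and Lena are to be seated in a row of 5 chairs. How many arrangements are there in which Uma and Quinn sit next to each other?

48

Glue Uma and Quinn into one block (2 internal orders), leaving 4 units to arrange in a row.
So the count is 2·(4)! = 48.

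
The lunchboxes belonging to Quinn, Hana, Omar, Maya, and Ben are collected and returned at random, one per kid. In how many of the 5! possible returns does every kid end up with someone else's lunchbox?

44

This is the derangement count D_5: permutations of 5 items with no fixed point.
By inclusion–exclusion this is Σ_{j=0}^{5} (−1)^j C(5,j)·(5−j)!.
Computing: 120 − 120 + 60 − 20 + 5 − 1 = 44.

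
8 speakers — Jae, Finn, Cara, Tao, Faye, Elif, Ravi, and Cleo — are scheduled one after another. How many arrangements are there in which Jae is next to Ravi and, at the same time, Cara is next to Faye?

Treat {Jae,Ravi} as one block (2 orders) and {Cara,Faye} as another (2 orders).
That leaves 6 units to arrange: 2 × 2 × 6! = 4 × 720 = 2880.

2880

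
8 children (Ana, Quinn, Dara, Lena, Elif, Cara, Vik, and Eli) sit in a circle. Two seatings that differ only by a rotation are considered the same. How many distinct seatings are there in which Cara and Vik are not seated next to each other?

Without the restriction there are (7)! = 5040 seatings.
Those with Cara next to Vik: fuse the pair into one unit and seat 7 units around a circle — 2·(6)! = 1440.
Subtracting, 5040 − 1440 = 3600.

3600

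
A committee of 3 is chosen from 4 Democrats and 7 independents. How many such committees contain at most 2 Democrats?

161

Split by how many Democrats are chosen (0 through 2).
Sum: C(4,0)·C(7,3) + C(4,1)·C(7,2) + C(4,2)·C(7,1) = 35 + 84 + 42 = 161.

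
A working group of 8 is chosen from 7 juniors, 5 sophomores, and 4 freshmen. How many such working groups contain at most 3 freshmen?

Split by how many freshmen are chosen (0 through 3).
Sum: C(4,0)·C(12,8) + C(4,1)·C(12,7) + C(4,2)·C(12,6) + C(4,3)·C(12,5) = 495 + 3168 + 5544 + 3168 = 12375.

12375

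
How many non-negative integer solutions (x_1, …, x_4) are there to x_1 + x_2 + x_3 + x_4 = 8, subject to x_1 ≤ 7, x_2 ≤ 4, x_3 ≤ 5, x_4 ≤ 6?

By stars and bars, unrestricted non-negative solutions to x_1+…+x_4 = 8 number C(8+3,3) = 165.
Subtract solutions that violate a single cap (substitute x_i' = x_i − (cap_i+1)): x_1 ≥ 8 gives C(3,3) = 1; x_2 ≥ 5 gives C(6,3) = 20; x_3 ≥ 6 gives C(5,3) = 10; x_4 ≥ 7 gives C(4,3) = 4. Together 35.
No two caps can be exceeded simultaneously, so the pair terms are all 0.
By inclusion–exclusion the count is 165 − 35 + 0 = 130.

130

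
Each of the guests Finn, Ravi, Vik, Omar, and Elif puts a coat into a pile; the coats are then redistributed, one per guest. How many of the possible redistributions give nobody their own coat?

44

This is the derangement count D_5: permutations of 5 items with no fixed point.
By inclusion–exclusion this is Σ_{j=0}^{5} (−1)^j C(5,j)·(5−j)!.
Computing: 120 − 120 + 60 − 20 + 5 − 1 = 44.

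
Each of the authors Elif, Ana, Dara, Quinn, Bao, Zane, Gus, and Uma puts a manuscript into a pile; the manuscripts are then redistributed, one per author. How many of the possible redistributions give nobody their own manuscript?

14833

Count assignments avoiding every fixed point. For any j of the 8 authors fixed to their own manuscript, the other 8−j can be arranged in (8−j)! ways.
By inclusion–exclusion this is Σ_{j=0}^{8} (−1)^j C(8,j)·(8−j)!.
Computing: 40320 − 40320 + 20160 − 6720 + 1680 − 336 + 56 − 8 + 1 = 14833.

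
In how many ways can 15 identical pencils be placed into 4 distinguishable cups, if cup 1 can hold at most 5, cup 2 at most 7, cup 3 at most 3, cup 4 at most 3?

20

Without the upper bounds there are C(18,3) = 816 ways to split 15 among 4 cups.
Subtract solutions that violate a single cap (substitute x_i' = x_i − (cap_i+1)): x_1 ≥ 6 gives C(12,3) = 220; x_2 ≥ 8 gives C(10,3) = 120; x_3 ≥ 4 gives C(14,3) = 364; x_4 ≥ 4 gives C(14,3) = 364. Together 1068.
Add back pairs where two caps are both exceeded: 4 + 56 + 56 + 20 + 20 + 120 = 276.
Subtract triples: 0 + 0 + 4 + 0 = 4.
By inclusion–exclusion the count is 816 − 1068 + 276 − 4 = 20.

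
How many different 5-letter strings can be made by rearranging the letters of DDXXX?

10

DDXXX has 5 letters with D appearing twice and X appearing 3 times.
So there are 5! / (3!·2!) = 10 distinguishable arrangements.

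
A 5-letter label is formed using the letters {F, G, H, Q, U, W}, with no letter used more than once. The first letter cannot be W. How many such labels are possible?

The first letter has 6−1 = 5 choices (anything except W).
The remaining 4 letters are filled from the other 5 symbols without repetition: 5 × 4 × 3 × 2 = 120.
Total: 5 × 120 = 600.

600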